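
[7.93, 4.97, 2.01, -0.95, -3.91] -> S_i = 7.93 + -2.96*i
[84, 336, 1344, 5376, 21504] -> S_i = 84*4^i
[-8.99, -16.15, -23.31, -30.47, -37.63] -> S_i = -8.99 + -7.16*i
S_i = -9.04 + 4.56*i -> [-9.04, -4.48, 0.08, 4.64, 9.2]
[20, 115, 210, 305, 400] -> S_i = 20 + 95*i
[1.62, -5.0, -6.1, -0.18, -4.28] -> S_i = Random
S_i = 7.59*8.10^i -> [7.59, 61.48, 497.98, 4033.64, 32672.46]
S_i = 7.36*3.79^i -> [7.36, 27.89, 105.72, 400.68, 1518.57]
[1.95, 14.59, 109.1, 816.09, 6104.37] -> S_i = 1.95*7.48^i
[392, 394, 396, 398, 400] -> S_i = 392 + 2*i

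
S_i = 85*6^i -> [85, 510, 3060, 18360, 110160]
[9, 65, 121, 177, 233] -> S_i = 9 + 56*i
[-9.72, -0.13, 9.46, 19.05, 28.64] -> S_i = -9.72 + 9.59*i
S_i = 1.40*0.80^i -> [1.4, 1.12, 0.9, 0.72, 0.57]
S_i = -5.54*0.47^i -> [-5.54, -2.6, -1.22, -0.58, -0.27]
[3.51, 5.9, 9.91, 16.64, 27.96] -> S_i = 3.51*1.68^i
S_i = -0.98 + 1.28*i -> [-0.98, 0.3, 1.58, 2.86, 4.14]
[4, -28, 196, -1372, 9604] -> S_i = 4*-7^i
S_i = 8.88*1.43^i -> [8.88, 12.7, 18.16, 25.97, 37.13]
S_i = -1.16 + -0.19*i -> [-1.16, -1.35, -1.54, -1.73, -1.92]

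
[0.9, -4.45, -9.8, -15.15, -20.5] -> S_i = 0.90 + -5.35*i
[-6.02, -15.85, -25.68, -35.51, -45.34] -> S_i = -6.02 + -9.83*i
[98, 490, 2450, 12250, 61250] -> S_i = 98*5^i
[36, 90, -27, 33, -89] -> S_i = Random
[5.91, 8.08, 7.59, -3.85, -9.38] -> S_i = Random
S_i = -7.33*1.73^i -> [-7.33, -12.68, -21.94, -37.95, -65.66]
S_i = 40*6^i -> [40, 240, 1440, 8640, 51840]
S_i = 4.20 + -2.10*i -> [4.2, 2.1, 0.0, -2.1, -4.2]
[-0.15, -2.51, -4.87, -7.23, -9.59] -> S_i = -0.15 + -2.36*i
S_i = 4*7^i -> [4, 28, 196, 1372, 9604]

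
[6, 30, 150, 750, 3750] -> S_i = 6*5^i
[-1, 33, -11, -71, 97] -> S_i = Random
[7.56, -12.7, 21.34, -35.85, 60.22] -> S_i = 7.56*(-1.68)^i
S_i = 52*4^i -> [52, 208, 832, 3328, 13312]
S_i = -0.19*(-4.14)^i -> [-0.19, 0.79, -3.26, 13.48, -55.82]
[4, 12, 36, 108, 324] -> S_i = 4*3^i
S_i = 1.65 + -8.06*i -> [1.65, -6.41, -14.47, -22.53, -30.59]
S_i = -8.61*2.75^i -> [-8.61, -23.68, -65.11, -179.06, -492.42]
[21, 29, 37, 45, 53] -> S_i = 21 + 8*i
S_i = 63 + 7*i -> [63, 70, 77, 84, 91]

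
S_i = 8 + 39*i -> [8, 47, 86, 125, 164]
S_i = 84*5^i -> [84, 420, 2100, 10500, 52500]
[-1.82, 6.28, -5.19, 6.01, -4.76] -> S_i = Random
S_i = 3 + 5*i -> [3, 8, 13, 18, 23]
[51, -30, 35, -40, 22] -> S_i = Random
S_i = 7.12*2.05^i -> [7.12, 14.6, 29.92, 61.34, 125.75]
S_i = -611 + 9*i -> [-611, -602, -593, -584, -575]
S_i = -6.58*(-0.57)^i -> [-6.58, 3.75, -2.14, 1.22, -0.69]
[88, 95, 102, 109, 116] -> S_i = 88 + 7*i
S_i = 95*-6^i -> [95, -570, 3420, -20520, 123120]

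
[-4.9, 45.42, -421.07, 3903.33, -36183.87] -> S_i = -4.90*(-9.27)^i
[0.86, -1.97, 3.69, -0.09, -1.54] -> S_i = Random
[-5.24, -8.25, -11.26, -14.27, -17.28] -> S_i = -5.24 + -3.01*i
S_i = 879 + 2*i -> [879, 881, 883, 885, 887]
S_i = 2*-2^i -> [2, -4, 8, -16, 32]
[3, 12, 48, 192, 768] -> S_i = 3*4^i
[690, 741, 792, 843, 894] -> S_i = 690 + 51*i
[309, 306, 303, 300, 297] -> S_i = 309 + -3*i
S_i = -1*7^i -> [-1, -7, -49, -343, -2401]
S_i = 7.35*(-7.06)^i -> [7.35, -51.89, 366.35, -2586.43, 18260.23]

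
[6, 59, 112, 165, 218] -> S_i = 6 + 53*i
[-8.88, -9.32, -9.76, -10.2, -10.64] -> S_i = -8.88 + -0.44*i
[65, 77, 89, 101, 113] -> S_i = 65 + 12*i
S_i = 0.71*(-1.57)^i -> [0.71, -1.11, 1.75, -2.75, 4.31]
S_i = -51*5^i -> [-51, -255, -1275, -6375, -31875]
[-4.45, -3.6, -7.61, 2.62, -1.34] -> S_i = Random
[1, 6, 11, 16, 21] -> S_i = 1 + 5*i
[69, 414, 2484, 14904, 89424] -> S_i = 69*6^i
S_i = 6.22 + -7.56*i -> [6.22, -1.34, -8.9, -16.46, -24.02]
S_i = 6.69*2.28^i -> [6.69, 15.25, 34.78, 79.29, 180.79]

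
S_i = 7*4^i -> [7, 28, 112, 448, 1792]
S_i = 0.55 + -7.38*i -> [0.55, -6.83, -14.21, -21.59, -28.97]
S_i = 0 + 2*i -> [0, 2, 4, 6, 8]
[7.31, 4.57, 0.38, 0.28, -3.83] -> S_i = Random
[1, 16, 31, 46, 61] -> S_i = 1 + 15*i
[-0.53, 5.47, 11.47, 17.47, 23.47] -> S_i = -0.53 + 6.00*i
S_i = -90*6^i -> [-90, -540, -3240, -19440, -116640]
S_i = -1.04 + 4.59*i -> [-1.04, 3.55, 8.14, 12.73, 17.32]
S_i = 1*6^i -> [1, 6, 36, 216, 1296]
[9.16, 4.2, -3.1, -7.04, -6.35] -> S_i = Random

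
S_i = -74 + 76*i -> [-74, 2, 78, 154, 230]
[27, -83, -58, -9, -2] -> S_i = Random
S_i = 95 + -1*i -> [95, 94, 93, 92, 91]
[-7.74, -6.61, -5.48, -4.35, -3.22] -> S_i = -7.74 + 1.13*i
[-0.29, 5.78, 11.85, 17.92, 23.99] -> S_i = -0.29 + 6.07*i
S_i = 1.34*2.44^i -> [1.34, 3.27, 7.98, 19.47, 47.5]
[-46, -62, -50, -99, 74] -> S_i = Random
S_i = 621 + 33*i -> [621, 654, 687, 720, 753]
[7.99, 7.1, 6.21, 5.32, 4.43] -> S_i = 7.99 + -0.89*i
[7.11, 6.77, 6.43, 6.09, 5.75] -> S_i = 7.11 + -0.34*i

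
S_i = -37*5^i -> [-37, -185, -925, -4625, -23125]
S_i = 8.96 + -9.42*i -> [8.96, -0.46, -9.88, -19.3, -28.72]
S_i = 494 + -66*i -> [494, 428, 362, 296, 230]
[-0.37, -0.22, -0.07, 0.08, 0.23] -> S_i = -0.37 + 0.15*i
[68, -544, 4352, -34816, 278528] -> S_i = 68*-8^i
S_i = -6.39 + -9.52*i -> [-6.39, -15.91, -25.43, -34.95, -44.47]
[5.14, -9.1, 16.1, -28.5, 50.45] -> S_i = 5.14*(-1.77)^i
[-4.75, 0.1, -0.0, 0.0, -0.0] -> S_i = -4.75*(-0.02)^i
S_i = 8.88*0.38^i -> [8.88, 3.37, 1.28, 0.49, 0.19]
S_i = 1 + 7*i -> [1, 8, 15, 22, 29]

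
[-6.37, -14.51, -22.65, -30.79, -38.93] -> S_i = -6.37 + -8.14*i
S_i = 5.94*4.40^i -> [5.94, 26.14, 115.0, 505.99, 2226.37]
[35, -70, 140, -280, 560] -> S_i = 35*-2^i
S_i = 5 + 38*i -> [5, 43, 81, 119, 157]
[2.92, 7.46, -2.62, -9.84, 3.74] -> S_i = Random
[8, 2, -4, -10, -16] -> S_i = 8 + -6*i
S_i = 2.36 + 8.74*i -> [2.36, 11.1, 19.84, 28.58, 37.32]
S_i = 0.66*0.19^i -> [0.66, 0.13, 0.02, 0.0, 0.0]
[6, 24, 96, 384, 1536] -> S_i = 6*4^i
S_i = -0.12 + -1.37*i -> [-0.12, -1.49, -2.86, -4.23, -5.6]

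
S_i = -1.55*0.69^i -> [-1.55, -1.07, -0.74, -0.51, -0.35]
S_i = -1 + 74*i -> [-1, 73, 147, 221, 295]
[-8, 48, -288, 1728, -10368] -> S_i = -8*-6^i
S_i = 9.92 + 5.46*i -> [9.92, 15.38, 20.84, 26.3, 31.76]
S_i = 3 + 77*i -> [3, 80, 157, 234, 311]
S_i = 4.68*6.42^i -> [4.68, 30.05, 192.89, 1238.37, 7950.34]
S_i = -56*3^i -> [-56, -168, -504, -1512, -4536]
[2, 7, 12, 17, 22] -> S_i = 2 + 5*i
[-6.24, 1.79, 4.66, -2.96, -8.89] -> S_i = Random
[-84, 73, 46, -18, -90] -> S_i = Random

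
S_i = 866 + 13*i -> [866, 879, 892, 905, 918]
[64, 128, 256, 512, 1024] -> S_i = 64*2^i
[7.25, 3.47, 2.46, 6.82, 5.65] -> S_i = Random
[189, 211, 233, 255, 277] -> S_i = 189 + 22*i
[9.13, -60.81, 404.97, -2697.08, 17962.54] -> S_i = 9.13*(-6.66)^i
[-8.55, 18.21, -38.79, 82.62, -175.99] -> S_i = -8.55*(-2.13)^i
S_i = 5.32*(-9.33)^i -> [5.32, -49.64, 463.1, -4320.72, 40312.36]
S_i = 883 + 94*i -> [883, 977, 1071, 1165, 1259]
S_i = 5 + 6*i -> [5, 11, 17, 23, 29]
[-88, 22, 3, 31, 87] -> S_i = Random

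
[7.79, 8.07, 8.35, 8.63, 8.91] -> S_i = 7.79 + 0.28*i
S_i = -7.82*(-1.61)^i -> [-7.82, 12.59, -20.27, 32.64, -52.54]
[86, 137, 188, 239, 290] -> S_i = 86 + 51*i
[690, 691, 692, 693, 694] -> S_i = 690 + 1*i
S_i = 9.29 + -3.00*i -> [9.29, 6.29, 3.29, 0.29, -2.71]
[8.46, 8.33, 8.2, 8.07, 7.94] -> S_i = 8.46 + -0.13*i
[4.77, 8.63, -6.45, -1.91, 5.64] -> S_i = Random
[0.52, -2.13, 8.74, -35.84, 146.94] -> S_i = 0.52*(-4.10)^i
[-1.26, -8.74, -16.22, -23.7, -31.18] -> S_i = -1.26 + -7.48*i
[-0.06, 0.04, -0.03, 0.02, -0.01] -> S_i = -0.06*(-0.67)^i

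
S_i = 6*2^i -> [6, 12, 24, 48, 96]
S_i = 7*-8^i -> [7, -56, 448, -3584, 28672]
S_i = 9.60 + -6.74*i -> [9.6, 2.86, -3.88, -10.62, -17.36]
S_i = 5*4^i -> [5, 20, 80, 320, 1280]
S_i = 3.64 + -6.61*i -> [3.64, -2.97, -9.58, -16.19, -22.8]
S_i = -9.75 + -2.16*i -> [-9.75, -11.91, -14.07, -16.23, -18.39]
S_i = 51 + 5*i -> [51, 56, 61, 66, 71]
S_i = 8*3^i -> [8, 24, 72, 216, 648]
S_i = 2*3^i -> [2, 6, 18, 54, 162]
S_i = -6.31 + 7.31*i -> [-6.31, 1.0, 8.31, 15.62, 22.93]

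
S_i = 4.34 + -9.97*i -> [4.34, -5.63, -15.6, -25.57, -35.54]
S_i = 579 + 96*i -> [579, 675, 771, 867, 963]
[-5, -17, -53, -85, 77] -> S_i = Random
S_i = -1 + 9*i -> [-1, 8, 17, 26, 35]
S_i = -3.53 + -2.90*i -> [-3.53, -6.43, -9.33, -12.23, -15.13]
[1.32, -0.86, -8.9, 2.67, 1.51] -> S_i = Random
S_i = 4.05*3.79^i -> [4.05, 15.35, 58.17, 220.48, 835.63]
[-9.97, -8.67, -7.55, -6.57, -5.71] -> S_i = -9.97*0.87^i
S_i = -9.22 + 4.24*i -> [-9.22, -4.98, -0.74, 3.5, 7.74]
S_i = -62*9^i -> [-62, -558, -5022, -45198, -406782]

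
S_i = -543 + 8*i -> [-543, -535, -527, -519, -511]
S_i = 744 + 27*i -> [744, 771, 798, 825, 852]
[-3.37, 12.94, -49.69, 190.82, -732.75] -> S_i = -3.37*(-3.84)^i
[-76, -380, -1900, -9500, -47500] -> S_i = -76*5^i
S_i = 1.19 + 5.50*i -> [1.19, 6.69, 12.19, 17.69, 23.19]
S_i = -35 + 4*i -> [-35, -31, -27, -23, -19]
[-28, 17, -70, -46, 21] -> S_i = Random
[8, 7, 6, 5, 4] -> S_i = 8 + -1*i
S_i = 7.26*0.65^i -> [7.26, 4.72, 3.07, 1.99, 1.3]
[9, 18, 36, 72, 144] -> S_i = 9*2^i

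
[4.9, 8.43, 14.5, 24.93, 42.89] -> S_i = 4.90*1.72^i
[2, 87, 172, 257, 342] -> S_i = 2 + 85*i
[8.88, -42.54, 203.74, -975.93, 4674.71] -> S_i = 8.88*(-4.79)^i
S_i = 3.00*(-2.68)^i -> [3.0, -8.04, 21.55, -57.75, 154.76]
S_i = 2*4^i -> [2, 8, 32, 128, 512]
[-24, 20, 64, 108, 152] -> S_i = -24 + 44*i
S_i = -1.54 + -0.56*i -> [-1.54, -2.1, -2.66, -3.22, -3.78]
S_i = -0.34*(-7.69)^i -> [-0.34, 2.61, -20.11, 154.62, -1189.01]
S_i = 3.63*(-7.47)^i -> [3.63, -27.12, 202.56, -1513.1, 11302.88]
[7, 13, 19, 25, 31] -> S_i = 7 + 6*i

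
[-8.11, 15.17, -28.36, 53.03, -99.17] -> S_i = -8.11*(-1.87)^i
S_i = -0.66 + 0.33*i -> [-0.66, -0.33, 0.0, 0.33, 0.66]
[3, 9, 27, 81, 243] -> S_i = 3*3^i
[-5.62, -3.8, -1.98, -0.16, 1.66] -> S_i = -5.62 + 1.82*i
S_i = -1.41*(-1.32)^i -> [-1.41, 1.86, -2.46, 3.24, -4.28]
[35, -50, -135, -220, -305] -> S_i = 35 + -85*i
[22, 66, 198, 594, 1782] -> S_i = 22*3^i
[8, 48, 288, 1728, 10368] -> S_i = 8*6^i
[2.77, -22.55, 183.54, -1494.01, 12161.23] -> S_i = 2.77*(-8.14)^i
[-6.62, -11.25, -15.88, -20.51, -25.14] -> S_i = -6.62 + -4.63*i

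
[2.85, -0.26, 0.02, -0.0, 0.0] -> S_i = 2.85*(-0.09)^i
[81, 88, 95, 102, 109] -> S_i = 81 + 7*i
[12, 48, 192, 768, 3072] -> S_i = 12*4^i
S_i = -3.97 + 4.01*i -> [-3.97, 0.04, 4.05, 8.06, 12.07]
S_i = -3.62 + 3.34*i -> [-3.62, -0.28, 3.06, 6.4, 9.74]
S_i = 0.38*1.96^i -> [0.38, 0.74, 1.46, 2.86, 5.61]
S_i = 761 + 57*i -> [761, 818, 875, 932, 989]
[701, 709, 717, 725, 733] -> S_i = 701 + 8*i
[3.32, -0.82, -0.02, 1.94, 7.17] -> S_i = Random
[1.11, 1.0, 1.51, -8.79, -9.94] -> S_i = Random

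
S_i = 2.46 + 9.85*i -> [2.46, 12.31, 22.16, 32.01, 41.86]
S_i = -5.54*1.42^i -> [-5.54, -7.87, -11.17, -15.86, -22.52]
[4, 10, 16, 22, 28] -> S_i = 4 + 6*i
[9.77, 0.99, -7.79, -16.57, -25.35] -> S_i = 9.77 + -8.78*i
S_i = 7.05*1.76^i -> [7.05, 12.41, 21.84, 38.44, 67.65]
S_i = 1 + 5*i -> [1, 6, 11, 16, 21]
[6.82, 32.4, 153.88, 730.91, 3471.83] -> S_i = 6.82*4.75^i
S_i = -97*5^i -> [-97, -485, -2425, -12125, -60625]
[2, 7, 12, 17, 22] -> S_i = 2 + 5*i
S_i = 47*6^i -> [47, 282, 1692, 10152, 60912]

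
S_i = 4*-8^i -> [4, -32, 256, -2048, 16384]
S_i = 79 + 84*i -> [79, 163, 247, 331, 415]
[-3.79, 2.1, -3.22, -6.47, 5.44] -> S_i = Random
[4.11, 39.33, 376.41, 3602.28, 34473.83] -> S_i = 4.11*9.57^i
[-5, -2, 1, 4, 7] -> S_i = -5 + 3*i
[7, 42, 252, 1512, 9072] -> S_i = 7*6^i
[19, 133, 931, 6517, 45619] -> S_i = 19*7^i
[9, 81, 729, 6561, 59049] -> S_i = 9*9^i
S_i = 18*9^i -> [18, 162, 1458, 13122, 118098]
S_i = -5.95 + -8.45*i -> [-5.95, -14.4, -22.85, -31.3, -39.75]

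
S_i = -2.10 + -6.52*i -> [-2.1, -8.62, -15.14, -21.66, -28.18]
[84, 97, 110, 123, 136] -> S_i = 84 + 13*i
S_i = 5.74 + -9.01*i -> [5.74, -3.27, -12.28, -21.29, -30.3]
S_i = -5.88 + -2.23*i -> [-5.88, -8.11, -10.34, -12.57, -14.8]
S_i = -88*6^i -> [-88, -528, -3168, -19008, -114048]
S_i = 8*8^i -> [8, 64, 512, 4096, 32768]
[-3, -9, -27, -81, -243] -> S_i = -3*3^i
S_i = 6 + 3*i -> [6, 9, 12, 15, 18]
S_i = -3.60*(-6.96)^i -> [-3.6, 25.06, -174.39, 1213.75, -8447.72]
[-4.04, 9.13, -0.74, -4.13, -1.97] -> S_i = Random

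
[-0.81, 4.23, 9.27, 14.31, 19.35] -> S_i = -0.81 + 5.04*i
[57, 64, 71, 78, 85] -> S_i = 57 + 7*i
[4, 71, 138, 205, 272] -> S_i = 4 + 67*i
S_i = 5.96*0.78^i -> [5.96, 4.65, 3.63, 2.83, 2.21]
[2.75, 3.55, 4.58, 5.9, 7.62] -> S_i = 2.75*1.29^i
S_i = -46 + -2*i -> [-46, -48, -50, -52, -54]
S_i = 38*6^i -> [38, 228, 1368, 8208, 49248]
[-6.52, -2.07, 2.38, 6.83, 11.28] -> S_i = -6.52 + 4.45*i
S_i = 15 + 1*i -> [15, 16, 17, 18, 19]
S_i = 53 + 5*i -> [53, 58, 63, 68, 73]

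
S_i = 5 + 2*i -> [5, 7, 9, 11, 13]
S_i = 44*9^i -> [44, 396, 3564, 32076, 288684]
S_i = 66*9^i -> [66, 594, 5346, 48114, 433026]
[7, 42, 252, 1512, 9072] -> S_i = 7*6^i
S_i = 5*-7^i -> [5, -35, 245, -1715, 12005]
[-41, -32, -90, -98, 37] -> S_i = Random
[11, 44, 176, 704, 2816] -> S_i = 11*4^i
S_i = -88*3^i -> [-88, -264, -792, -2376, -7128]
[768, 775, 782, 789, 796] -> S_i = 768 + 7*i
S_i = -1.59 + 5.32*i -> [-1.59, 3.73, 9.05, 14.37, 19.69]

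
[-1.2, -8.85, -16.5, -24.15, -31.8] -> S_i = -1.20 + -7.65*i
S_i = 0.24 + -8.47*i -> [0.24, -8.23, -16.7, -25.17, -33.64]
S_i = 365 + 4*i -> [365, 369, 373, 377, 381]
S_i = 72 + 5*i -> [72, 77, 82, 87, 92]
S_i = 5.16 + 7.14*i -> [5.16, 12.3, 19.44, 26.58, 33.72]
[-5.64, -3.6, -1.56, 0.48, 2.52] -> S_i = -5.64 + 2.04*i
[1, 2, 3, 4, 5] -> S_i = 1 + 1*i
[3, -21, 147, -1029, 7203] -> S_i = 3*-7^i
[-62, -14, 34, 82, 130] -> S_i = -62 + 48*i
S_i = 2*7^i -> [2, 14, 98, 686, 4802]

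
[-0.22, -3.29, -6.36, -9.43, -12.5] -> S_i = -0.22 + -3.07*i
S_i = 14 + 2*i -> [14, 16, 18, 20, 22]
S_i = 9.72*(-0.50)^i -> [9.72, -4.86, 2.43, -1.22, 0.61]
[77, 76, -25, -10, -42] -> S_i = Random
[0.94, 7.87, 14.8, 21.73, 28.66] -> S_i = 0.94 + 6.93*i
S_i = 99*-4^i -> [99, -396, 1584, -6336, 25344]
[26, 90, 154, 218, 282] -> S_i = 26 + 64*i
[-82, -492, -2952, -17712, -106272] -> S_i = -82*6^i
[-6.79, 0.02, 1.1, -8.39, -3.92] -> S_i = Random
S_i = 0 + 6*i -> [0, 6, 12, 18, 24]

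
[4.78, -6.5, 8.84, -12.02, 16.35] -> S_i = 4.78*(-1.36)^i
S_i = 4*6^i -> [4, 24, 144, 864, 5184]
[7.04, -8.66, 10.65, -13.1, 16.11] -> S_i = 7.04*(-1.23)^i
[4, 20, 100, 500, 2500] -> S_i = 4*5^i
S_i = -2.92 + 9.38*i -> [-2.92, 6.46, 15.84, 25.22, 34.6]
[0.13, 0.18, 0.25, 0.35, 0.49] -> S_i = 0.13*1.39^i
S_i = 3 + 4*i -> [3, 7, 11, 15, 19]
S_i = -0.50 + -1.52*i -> [-0.5, -2.02, -3.54, -5.06, -6.58]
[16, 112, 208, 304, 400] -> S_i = 16 + 96*i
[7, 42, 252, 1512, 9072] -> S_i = 7*6^i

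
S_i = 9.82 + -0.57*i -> [9.82, 9.25, 8.68, 8.11, 7.54]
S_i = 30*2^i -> [30, 60, 120, 240, 480]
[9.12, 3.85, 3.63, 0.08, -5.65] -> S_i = Random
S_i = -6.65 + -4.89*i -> [-6.65, -11.54, -16.43, -21.32, -26.21]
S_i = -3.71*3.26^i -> [-3.71, -12.09, -39.43, -128.54, -419.03]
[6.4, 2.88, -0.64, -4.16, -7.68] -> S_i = 6.40 + -3.52*i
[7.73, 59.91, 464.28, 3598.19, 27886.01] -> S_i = 7.73*7.75^i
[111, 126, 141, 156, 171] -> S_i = 111 + 15*i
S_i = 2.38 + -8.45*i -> [2.38, -6.07, -14.52, -22.97, -31.42]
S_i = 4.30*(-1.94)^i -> [4.3, -8.34, 16.18, -31.4, 60.91]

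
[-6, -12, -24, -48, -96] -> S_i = -6*2^i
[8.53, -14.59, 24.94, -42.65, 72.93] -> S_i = 8.53*(-1.71)^i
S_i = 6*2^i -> [6, 12, 24, 48, 96]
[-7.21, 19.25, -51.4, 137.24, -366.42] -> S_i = -7.21*(-2.67)^i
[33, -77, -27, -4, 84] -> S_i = Random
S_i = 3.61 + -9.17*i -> [3.61, -5.56, -14.73, -23.9, -33.07]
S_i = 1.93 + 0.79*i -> [1.93, 2.72, 3.51, 4.3, 5.09]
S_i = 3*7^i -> [3, 21, 147, 1029, 7203]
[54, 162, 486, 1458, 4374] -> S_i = 54*3^i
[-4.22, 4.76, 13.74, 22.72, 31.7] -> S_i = -4.22 + 8.98*i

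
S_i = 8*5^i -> [8, 40, 200, 1000, 5000]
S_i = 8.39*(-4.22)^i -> [8.39, -35.41, 149.41, -630.52, 2660.8]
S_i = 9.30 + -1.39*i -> [9.3, 7.91, 6.52, 5.13, 3.74]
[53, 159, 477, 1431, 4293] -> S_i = 53*3^i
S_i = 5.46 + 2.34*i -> [5.46, 7.8, 10.14, 12.48, 14.82]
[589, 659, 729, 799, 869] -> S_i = 589 + 70*i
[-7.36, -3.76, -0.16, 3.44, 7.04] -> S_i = -7.36 + 3.60*i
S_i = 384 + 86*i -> [384, 470, 556, 642, 728]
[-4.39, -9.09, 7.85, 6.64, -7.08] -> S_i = Random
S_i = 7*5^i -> [7, 35, 175, 875, 4375]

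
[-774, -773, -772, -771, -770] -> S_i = -774 + 1*i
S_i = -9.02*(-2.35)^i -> [-9.02, 21.2, -49.81, 117.06, -275.09]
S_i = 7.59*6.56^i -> [7.59, 49.79, 326.63, 2142.66, 14055.85]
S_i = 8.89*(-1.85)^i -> [8.89, -16.45, 30.43, -56.29, 104.13]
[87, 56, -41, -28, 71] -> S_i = Random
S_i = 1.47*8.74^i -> [1.47, 12.85, 112.29, 981.41, 8577.55]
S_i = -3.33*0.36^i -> [-3.33, -1.2, -0.43, -0.16, -0.06]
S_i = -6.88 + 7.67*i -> [-6.88, 0.79, 8.46, 16.13, 23.8]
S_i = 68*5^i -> [68, 340, 1700, 8500, 42500]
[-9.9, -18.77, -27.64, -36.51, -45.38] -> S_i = -9.90 + -8.87*i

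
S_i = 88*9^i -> [88, 792, 7128, 64152, 577368]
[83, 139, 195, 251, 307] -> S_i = 83 + 56*i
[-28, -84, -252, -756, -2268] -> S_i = -28*3^i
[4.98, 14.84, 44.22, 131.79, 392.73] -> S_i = 4.98*2.98^i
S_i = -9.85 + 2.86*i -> [-9.85, -6.99, -4.13, -1.27, 1.59]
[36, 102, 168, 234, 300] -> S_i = 36 + 66*i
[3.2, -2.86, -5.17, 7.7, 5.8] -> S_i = Random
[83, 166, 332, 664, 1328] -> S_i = 83*2^i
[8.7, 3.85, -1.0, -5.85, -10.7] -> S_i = 8.70 + -4.85*i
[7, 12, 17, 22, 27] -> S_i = 7 + 5*i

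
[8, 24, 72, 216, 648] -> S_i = 8*3^i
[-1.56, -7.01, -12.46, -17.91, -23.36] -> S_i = -1.56 + -5.45*i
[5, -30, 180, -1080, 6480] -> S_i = 5*-6^i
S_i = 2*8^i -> [2, 16, 128, 1024, 8192]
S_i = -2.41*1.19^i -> [-2.41, -2.87, -3.41, -4.06, -4.83]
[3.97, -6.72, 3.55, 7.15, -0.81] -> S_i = Random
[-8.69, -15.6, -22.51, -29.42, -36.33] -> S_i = -8.69 + -6.91*i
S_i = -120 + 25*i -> [-120, -95, -70, -45, -20]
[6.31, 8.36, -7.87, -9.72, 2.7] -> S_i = Random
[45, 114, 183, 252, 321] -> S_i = 45 + 69*i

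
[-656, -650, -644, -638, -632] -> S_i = -656 + 6*i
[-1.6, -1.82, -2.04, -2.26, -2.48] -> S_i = -1.60 + -0.22*i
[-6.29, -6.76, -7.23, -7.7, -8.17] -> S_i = -6.29 + -0.47*i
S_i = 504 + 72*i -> [504, 576, 648, 720, 792]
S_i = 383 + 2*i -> [383, 385, 387, 389, 391]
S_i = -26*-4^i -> [-26, 104, -416, 1664, -6656]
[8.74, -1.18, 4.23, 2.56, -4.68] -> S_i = Random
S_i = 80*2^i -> [80, 160, 320, 640, 1280]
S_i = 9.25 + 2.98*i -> [9.25, 12.23, 15.21, 18.19, 21.17]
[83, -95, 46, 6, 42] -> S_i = Random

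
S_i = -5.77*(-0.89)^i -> [-5.77, 5.14, -4.57, 4.07, -3.62]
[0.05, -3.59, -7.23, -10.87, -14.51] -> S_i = 0.05 + -3.64*i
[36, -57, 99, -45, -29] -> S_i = Random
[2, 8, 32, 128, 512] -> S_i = 2*4^i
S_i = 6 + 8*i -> [6, 14, 22, 30, 38]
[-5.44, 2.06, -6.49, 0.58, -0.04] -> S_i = Random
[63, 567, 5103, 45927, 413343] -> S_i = 63*9^i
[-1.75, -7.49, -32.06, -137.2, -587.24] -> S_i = -1.75*4.28^i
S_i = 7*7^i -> [7, 49, 343, 2401, 16807]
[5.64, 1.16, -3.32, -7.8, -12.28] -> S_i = 5.64 + -4.48*i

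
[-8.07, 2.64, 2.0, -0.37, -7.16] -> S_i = Random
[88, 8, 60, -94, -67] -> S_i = Random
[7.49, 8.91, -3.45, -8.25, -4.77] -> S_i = Random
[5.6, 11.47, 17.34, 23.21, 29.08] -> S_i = 5.60 + 5.87*i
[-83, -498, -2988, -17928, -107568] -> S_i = -83*6^i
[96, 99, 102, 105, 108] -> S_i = 96 + 3*i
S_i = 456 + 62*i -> [456, 518, 580, 642, 704]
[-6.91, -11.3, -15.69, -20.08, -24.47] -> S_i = -6.91 + -4.39*i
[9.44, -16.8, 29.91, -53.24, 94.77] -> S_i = 9.44*(-1.78)^i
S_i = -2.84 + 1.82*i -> [-2.84, -1.02, 0.8, 2.62, 4.44]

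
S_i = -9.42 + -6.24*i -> [-9.42, -15.66, -21.9, -28.14, -34.38]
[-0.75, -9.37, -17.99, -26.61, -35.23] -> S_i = -0.75 + -8.62*i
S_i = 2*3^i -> [2, 6, 18, 54, 162]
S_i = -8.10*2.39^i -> [-8.1, -19.36, -46.27, -110.58, -264.29]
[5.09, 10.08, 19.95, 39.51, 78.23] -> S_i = 5.09*1.98^i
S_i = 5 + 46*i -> [5, 51, 97, 143, 189]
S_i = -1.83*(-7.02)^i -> [-1.83, 12.85, -90.18, 633.09, -4444.26]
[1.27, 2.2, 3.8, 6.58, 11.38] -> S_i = 1.27*1.73^i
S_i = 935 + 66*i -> [935, 1001, 1067, 1133, 1199]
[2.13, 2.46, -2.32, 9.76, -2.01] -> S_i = Random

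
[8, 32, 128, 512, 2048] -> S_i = 8*4^i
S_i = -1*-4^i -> [-1, 4, -16, 64, -256]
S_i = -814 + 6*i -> [-814, -808, -802, -796, -790]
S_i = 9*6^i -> [9, 54, 324, 1944, 11664]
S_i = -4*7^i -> [-4, -28, -196, -1372, -9604]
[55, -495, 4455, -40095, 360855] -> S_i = 55*-9^i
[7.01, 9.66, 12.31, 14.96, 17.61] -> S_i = 7.01 + 2.65*i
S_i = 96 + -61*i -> [96, 35, -26, -87, -148]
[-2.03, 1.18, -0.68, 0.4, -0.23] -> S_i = -2.03*(-0.58)^i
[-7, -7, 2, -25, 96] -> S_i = Random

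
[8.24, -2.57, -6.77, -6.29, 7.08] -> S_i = Random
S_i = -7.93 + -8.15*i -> [-7.93, -16.08, -24.23, -32.38, -40.53]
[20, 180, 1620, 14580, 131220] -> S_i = 20*9^i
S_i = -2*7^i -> [-2, -14, -98, -686, -4802]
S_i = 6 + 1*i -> [6, 7, 8, 9, 10]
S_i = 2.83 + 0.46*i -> [2.83, 3.29, 3.75, 4.21, 4.67]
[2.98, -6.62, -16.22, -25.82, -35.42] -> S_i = 2.98 + -9.60*i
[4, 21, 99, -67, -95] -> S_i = Random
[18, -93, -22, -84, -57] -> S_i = Random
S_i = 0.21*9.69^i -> [0.21, 2.03, 19.72, 191.07, 1851.46]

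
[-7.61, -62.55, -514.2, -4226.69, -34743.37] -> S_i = -7.61*8.22^i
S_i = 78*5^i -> [78, 390, 1950, 9750, 48750]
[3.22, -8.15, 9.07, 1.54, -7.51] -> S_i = Random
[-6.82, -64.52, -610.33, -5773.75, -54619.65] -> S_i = -6.82*9.46^i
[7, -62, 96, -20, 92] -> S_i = Random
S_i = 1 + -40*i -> [1, -39, -79, -119, -159]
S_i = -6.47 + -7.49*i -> [-6.47, -13.96, -21.45, -28.94, -36.43]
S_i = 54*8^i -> [54, 432, 3456, 27648, 221184]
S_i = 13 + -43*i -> [13, -30, -73, -116, -159]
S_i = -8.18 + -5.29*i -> [-8.18, -13.47, -18.76, -24.05, -29.34]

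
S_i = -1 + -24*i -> [-1, -25, -49, -73, -97]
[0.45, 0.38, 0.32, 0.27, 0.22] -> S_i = 0.45*0.84^i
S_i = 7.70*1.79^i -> [7.7, 13.78, 24.67, 44.16, 79.05]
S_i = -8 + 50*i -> [-8, 42, 92, 142, 192]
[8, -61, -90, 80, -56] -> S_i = Random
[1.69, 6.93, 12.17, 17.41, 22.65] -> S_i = 1.69 + 5.24*i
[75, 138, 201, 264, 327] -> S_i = 75 + 63*i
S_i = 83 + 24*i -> [83, 107, 131, 155, 179]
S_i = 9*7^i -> [9, 63, 441, 3087, 21609]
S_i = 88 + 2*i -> [88, 90, 92, 94, 96]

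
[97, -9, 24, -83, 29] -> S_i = Random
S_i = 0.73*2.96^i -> [0.73, 2.16, 6.4, 18.93, 56.04]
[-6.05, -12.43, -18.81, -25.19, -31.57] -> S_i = -6.05 + -6.38*i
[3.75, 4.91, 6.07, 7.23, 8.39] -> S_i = 3.75 + 1.16*i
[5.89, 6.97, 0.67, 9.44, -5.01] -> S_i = Random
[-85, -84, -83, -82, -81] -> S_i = -85 + 1*i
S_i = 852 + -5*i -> [852, 847, 842, 837, 832]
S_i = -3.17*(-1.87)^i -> [-3.17, 5.93, -11.09, 20.73, -38.76]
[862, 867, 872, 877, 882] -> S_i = 862 + 5*i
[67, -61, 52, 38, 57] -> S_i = Random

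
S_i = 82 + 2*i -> [82, 84, 86, 88, 90]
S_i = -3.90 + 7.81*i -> [-3.9, 3.91, 11.72, 19.53, 27.34]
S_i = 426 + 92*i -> [426, 518, 610, 702, 794]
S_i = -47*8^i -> [-47, -376, -3008, -24064, -192512]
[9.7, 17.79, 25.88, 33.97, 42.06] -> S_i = 9.70 + 8.09*i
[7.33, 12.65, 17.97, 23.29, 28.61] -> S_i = 7.33 + 5.32*i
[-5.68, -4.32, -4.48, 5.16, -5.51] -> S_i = Random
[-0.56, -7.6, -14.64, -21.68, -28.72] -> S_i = -0.56 + -7.04*i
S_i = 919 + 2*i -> [919, 921, 923, 925, 927]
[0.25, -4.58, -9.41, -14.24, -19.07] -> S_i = 0.25 + -4.83*i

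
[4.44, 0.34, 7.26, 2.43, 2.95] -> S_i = Random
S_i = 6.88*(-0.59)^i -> [6.88, -4.06, 2.39, -1.41, 0.83]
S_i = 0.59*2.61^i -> [0.59, 1.54, 4.02, 10.49, 27.38]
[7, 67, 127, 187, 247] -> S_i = 7 + 60*i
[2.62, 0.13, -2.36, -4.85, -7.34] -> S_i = 2.62 + -2.49*i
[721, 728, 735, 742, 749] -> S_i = 721 + 7*i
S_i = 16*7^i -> [16, 112, 784, 5488, 38416]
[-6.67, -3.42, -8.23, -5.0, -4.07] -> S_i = Random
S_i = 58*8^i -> [58, 464, 3712, 29696, 237568]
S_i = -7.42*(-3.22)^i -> [-7.42, 23.89, -76.93, 247.73, -797.68]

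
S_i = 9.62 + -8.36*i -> [9.62, 1.26, -7.1, -15.46, -23.82]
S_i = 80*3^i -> [80, 240, 720, 2160, 6480]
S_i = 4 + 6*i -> [4, 10, 16, 22, 28]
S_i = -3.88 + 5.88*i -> [-3.88, 2.0, 7.88, 13.76, 19.64]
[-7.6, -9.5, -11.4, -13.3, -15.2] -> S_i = -7.60 + -1.90*i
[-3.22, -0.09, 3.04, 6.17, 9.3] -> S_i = -3.22 + 3.13*i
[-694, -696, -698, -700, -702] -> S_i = -694 + -2*i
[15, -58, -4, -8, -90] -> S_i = Random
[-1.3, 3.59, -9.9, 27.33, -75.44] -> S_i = -1.30*(-2.76)^i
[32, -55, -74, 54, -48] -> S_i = Random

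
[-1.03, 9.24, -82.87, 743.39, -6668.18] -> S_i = -1.03*(-8.97)^i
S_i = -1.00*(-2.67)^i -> [-1.0, 2.67, -7.13, 19.03, -50.82]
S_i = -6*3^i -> [-6, -18, -54, -162, -486]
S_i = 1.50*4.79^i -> [1.5, 7.18, 34.42, 164.85, 789.65]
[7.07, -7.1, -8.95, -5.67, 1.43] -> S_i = Random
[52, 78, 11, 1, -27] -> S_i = Random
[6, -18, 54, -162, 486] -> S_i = 6*-3^i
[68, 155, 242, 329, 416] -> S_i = 68 + 87*i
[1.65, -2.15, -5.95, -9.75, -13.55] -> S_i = 1.65 + -3.80*i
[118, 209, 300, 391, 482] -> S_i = 118 + 91*i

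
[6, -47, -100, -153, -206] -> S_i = 6 + -53*i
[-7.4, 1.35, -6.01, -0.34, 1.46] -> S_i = Random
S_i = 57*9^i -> [57, 513, 4617, 41553, 373977]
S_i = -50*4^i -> [-50, -200, -800, -3200, -12800]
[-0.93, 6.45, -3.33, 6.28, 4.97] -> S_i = Random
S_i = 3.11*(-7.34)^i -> [3.11, -22.83, 167.55, -1229.84, 9027.02]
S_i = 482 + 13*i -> [482, 495, 508, 521, 534]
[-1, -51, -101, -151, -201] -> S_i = -1 + -50*i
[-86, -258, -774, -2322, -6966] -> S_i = -86*3^i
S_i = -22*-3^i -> [-22, 66, -198, 594, -1782]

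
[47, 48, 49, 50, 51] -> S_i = 47 + 1*i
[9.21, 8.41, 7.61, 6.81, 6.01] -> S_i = 9.21 + -0.80*i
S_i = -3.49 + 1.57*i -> [-3.49, -1.92, -0.35, 1.22, 2.79]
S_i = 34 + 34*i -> [34, 68, 102, 136, 170]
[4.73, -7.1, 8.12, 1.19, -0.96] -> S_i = Random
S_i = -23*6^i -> [-23, -138, -828, -4968, -29808]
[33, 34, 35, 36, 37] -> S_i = 33 + 1*i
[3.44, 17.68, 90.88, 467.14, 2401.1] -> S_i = 3.44*5.14^i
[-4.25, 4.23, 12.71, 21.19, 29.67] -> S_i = -4.25 + 8.48*i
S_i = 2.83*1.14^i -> [2.83, 3.23, 3.68, 4.19, 4.78]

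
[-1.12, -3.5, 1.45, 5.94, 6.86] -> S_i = Random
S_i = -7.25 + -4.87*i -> [-7.25, -12.12, -16.99, -21.86, -26.73]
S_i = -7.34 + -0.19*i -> [-7.34, -7.53, -7.72, -7.91, -8.1]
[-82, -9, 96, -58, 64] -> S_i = Random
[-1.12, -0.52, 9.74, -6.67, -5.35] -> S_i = Random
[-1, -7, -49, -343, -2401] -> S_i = -1*7^i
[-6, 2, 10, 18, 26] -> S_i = -6 + 8*i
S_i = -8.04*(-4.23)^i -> [-8.04, 34.01, -143.86, 608.52, -2574.05]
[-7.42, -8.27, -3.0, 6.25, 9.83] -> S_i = Random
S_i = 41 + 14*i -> [41, 55, 69, 83, 97]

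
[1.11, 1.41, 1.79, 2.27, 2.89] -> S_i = 1.11*1.27^i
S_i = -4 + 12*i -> [-4, 8, 20, 32, 44]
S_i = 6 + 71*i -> [6, 77, 148, 219, 290]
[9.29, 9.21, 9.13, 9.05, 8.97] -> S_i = 9.29 + -0.08*i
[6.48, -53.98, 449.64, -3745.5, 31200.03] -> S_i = 6.48*(-8.33)^i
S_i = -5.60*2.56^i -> [-5.6, -14.34, -36.7, -93.95, -240.52]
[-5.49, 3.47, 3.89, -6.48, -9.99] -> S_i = Random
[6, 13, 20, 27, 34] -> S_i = 6 + 7*i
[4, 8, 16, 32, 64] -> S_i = 4*2^i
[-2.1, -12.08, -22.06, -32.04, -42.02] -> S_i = -2.10 + -9.98*i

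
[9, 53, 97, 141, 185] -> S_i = 9 + 44*i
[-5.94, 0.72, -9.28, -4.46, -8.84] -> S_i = Random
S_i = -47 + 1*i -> [-47, -46, -45, -44, -43]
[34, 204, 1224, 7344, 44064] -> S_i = 34*6^i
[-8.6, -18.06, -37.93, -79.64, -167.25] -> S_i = -8.60*2.10^i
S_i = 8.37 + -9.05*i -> [8.37, -0.68, -9.73, -18.78, -27.83]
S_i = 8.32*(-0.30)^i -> [8.32, -2.5, 0.75, -0.22, 0.07]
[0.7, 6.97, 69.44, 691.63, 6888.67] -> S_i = 0.70*9.96^i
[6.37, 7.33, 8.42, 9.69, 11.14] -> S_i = 6.37*1.15^i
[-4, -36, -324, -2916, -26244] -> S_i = -4*9^i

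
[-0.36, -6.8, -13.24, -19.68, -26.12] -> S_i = -0.36 + -6.44*i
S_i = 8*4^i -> [8, 32, 128, 512, 2048]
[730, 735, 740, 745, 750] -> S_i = 730 + 5*i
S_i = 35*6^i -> [35, 210, 1260, 7560, 45360]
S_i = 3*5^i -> [3, 15, 75, 375, 1875]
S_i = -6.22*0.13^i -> [-6.22, -0.81, -0.11, -0.01, -0.0]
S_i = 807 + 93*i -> [807, 900, 993, 1086, 1179]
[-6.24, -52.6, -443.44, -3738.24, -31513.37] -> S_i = -6.24*8.43^i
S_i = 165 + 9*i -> [165, 174, 183, 192, 201]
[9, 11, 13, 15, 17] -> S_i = 9 + 2*i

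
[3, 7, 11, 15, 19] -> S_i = 3 + 4*i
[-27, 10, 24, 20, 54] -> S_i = Random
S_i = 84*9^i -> [84, 756, 6804, 61236, 551124]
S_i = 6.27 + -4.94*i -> [6.27, 1.33, -3.61, -8.55, -13.49]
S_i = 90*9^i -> [90, 810, 7290, 65610, 590490]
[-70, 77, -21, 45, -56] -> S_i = Random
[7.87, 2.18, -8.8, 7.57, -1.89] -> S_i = Random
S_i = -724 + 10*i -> [-724, -714, -704, -694, -684]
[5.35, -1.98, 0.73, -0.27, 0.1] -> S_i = 5.35*(-0.37)^i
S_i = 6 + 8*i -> [6, 14, 22, 30, 38]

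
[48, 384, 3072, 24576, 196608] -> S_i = 48*8^i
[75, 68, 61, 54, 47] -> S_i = 75 + -7*i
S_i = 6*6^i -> [6, 36, 216, 1296, 7776]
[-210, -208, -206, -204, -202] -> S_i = -210 + 2*i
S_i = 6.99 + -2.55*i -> [6.99, 4.44, 1.89, -0.66, -3.21]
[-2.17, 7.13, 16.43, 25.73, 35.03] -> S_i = -2.17 + 9.30*i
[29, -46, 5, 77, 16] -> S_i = Random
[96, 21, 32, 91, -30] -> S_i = Random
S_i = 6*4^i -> [6, 24, 96, 384, 1536]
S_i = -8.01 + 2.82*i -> [-8.01, -5.19, -2.37, 0.45, 3.27]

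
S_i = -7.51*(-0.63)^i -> [-7.51, 4.73, -2.98, 1.88, -1.18]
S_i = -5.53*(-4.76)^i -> [-5.53, 26.32, -125.3, 596.41, -2838.92]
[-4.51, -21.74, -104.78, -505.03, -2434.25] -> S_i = -4.51*4.82^i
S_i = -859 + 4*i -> [-859, -855, -851, -847, -843]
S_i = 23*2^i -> [23, 46, 92, 184, 368]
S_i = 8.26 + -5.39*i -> [8.26, 2.87, -2.52, -7.91, -13.3]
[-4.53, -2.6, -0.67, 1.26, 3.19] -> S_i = -4.53 + 1.93*i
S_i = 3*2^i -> [3, 6, 12, 24, 48]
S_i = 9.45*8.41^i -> [9.45, 79.47, 668.38, 5621.08, 47273.29]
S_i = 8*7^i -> [8, 56, 392, 2744, 19208]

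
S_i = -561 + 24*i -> [-561, -537, -513, -489, -465]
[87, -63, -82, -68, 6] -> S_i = Random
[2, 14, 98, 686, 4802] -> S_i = 2*7^i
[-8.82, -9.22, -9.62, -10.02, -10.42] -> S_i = -8.82 + -0.40*i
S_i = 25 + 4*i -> [25, 29, 33, 37, 41]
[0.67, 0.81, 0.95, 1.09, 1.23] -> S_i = 0.67 + 0.14*i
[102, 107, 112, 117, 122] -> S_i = 102 + 5*i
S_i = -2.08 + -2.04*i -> [-2.08, -4.12, -6.16, -8.2, -10.24]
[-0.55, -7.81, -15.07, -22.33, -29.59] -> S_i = -0.55 + -7.26*i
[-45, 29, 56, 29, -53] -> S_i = Random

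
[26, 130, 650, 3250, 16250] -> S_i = 26*5^i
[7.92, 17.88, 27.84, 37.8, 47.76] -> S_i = 7.92 + 9.96*i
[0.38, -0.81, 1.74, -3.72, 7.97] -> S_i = 0.38*(-2.14)^i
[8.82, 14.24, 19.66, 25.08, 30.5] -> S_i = 8.82 + 5.42*i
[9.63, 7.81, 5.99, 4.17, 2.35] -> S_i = 9.63 + -1.82*i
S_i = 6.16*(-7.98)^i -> [6.16, -49.16, 392.27, -3130.32, 24979.99]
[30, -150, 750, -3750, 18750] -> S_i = 30*-5^i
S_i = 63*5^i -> [63, 315, 1575, 7875, 39375]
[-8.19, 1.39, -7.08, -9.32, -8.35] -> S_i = Random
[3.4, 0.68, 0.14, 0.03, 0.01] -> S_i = 3.40*0.20^i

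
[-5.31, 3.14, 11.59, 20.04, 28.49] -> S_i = -5.31 + 8.45*i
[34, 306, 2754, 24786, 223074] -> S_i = 34*9^i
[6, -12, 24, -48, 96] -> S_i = 6*-2^i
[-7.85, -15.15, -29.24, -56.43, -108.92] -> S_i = -7.85*1.93^i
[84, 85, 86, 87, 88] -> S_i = 84 + 1*i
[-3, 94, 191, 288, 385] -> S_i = -3 + 97*i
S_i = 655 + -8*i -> [655, 647, 639, 631, 623]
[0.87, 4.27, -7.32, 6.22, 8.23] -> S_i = Random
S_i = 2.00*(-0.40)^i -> [2.0, -0.8, 0.32, -0.13, 0.05]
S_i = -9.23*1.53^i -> [-9.23, -14.12, -21.61, -33.06, -50.58]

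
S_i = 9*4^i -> [9, 36, 144, 576, 2304]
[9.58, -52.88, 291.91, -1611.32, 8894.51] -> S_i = 9.58*(-5.52)^i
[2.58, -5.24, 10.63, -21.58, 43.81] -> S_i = 2.58*(-2.03)^i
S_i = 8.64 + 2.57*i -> [8.64, 11.21, 13.78, 16.35, 18.92]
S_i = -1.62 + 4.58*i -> [-1.62, 2.96, 7.54, 12.12, 16.7]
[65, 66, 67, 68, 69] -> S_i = 65 + 1*i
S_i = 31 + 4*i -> [31, 35, 39, 43, 47]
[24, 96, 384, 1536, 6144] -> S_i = 24*4^i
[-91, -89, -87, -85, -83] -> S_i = -91 + 2*i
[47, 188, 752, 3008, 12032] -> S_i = 47*4^i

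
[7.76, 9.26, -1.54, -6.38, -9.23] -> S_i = Random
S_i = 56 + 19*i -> [56, 75, 94, 113, 132]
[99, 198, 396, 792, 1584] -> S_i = 99*2^i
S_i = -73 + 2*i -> [-73, -71, -69, -67, -65]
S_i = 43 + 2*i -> [43, 45, 47, 49, 51]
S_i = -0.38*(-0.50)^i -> [-0.38, 0.19, -0.1, 0.05, -0.02]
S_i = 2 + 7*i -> [2, 9, 16, 23, 30]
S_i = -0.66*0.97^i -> [-0.66, -0.64, -0.62, -0.6, -0.58]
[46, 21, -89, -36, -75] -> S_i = Random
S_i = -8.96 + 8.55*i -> [-8.96, -0.41, 8.14, 16.69, 25.24]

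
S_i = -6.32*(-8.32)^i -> [-6.32, 52.58, -437.49, 3639.88, -30283.8]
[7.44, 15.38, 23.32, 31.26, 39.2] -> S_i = 7.44 + 7.94*i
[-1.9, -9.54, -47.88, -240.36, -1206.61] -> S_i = -1.90*5.02^i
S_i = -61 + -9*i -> [-61, -70, -79, -88, -97]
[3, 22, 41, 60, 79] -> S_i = 3 + 19*i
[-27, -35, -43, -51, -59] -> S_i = -27 + -8*i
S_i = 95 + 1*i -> [95, 96, 97, 98, 99]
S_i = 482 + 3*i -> [482, 485, 488, 491, 494]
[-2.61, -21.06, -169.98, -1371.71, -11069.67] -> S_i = -2.61*8.07^i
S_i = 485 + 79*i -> [485, 564, 643, 722, 801]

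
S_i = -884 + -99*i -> [-884, -983, -1082, -1181, -1280]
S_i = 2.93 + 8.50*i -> [2.93, 11.43, 19.93, 28.43, 36.93]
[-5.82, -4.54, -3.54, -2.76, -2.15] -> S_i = -5.82*0.78^i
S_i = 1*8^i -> [1, 8, 64, 512, 4096]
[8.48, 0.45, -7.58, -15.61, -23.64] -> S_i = 8.48 + -8.03*i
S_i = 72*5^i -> [72, 360, 1800, 9000, 45000]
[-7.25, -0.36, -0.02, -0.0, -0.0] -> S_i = -7.25*0.05^i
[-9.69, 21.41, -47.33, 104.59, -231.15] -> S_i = -9.69*(-2.21)^i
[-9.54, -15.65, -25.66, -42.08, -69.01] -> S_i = -9.54*1.64^i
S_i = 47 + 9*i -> [47, 56, 65, 74, 83]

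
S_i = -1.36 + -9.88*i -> [-1.36, -11.24, -21.12, -31.0, -40.88]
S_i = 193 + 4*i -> [193, 197, 201, 205, 209]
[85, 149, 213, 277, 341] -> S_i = 85 + 64*i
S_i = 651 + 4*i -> [651, 655, 659, 663, 667]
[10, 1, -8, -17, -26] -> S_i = 10 + -9*i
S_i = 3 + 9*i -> [3, 12, 21, 30, 39]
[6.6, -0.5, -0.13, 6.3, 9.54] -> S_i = Random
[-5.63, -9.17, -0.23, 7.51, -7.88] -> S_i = Random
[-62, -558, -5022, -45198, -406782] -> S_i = -62*9^i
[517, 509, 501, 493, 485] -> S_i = 517 + -8*i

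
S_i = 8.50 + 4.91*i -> [8.5, 13.41, 18.32, 23.23, 28.14]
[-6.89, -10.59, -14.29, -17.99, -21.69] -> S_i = -6.89 + -3.70*i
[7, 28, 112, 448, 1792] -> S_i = 7*4^i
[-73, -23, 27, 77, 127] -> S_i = -73 + 50*i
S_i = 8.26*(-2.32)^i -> [8.26, -19.16, 44.46, -103.14, 239.29]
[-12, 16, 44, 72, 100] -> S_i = -12 + 28*i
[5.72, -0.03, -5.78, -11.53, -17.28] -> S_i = 5.72 + -5.75*i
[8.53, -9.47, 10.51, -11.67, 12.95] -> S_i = 8.53*(-1.11)^i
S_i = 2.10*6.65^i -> [2.1, 13.97, 92.87, 617.57, 4106.82]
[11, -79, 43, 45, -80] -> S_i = Random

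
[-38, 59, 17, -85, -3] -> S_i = Random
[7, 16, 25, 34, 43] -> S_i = 7 + 9*i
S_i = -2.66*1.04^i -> [-2.66, -2.77, -2.88, -2.99, -3.11]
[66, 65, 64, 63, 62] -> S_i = 66 + -1*i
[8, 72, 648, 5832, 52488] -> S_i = 8*9^i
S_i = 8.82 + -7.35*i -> [8.82, 1.47, -5.88, -13.23, -20.58]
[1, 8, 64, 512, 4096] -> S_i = 1*8^i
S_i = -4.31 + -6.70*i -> [-4.31, -11.01, -17.71, -24.41, -31.11]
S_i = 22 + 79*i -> [22, 101, 180, 259, 338]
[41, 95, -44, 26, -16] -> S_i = Random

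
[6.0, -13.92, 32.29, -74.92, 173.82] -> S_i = 6.00*(-2.32)^i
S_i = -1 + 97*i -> [-1, 96, 193, 290, 387]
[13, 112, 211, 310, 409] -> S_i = 13 + 99*i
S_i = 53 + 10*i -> [53, 63, 73, 83, 93]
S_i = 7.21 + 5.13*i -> [7.21, 12.34, 17.47, 22.6, 27.73]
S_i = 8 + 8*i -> [8, 16, 24, 32, 40]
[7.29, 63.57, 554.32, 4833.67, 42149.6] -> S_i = 7.29*8.72^i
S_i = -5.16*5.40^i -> [-5.16, -27.86, -150.47, -812.51, -4387.58]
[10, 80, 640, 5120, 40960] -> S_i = 10*8^i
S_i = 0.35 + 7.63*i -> [0.35, 7.98, 15.61, 23.24, 30.87]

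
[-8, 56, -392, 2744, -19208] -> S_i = -8*-7^i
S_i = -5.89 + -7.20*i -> [-5.89, -13.09, -20.29, -27.49, -34.69]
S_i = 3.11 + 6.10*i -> [3.11, 9.21, 15.31, 21.41, 27.51]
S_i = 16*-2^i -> [16, -32, 64, -128, 256]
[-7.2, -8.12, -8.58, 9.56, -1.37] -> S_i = Random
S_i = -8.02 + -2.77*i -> [-8.02, -10.79, -13.56, -16.33, -19.1]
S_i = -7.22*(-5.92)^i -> [-7.22, 42.74, -253.04, 1497.97, -8867.97]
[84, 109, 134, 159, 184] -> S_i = 84 + 25*i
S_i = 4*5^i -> [4, 20, 100, 500, 2500]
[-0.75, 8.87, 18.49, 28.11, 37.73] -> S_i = -0.75 + 9.62*i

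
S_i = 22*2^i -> [22, 44, 88, 176, 352]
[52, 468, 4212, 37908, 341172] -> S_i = 52*9^i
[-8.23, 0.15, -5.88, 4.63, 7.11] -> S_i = Random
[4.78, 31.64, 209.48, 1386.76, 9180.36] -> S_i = 4.78*6.62^i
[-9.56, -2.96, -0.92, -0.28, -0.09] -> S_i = -9.56*0.31^i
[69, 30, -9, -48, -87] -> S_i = 69 + -39*i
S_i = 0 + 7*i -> [0, 7, 14, 21, 28]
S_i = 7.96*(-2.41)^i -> [7.96, -19.18, 46.23, -111.42, 268.52]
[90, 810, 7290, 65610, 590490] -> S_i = 90*9^i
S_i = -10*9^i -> [-10, -90, -810, -7290, -65610]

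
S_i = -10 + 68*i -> [-10, 58, 126, 194, 262]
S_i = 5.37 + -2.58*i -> [5.37, 2.79, 0.21, -2.37, -4.95]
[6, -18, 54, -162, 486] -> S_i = 6*-3^i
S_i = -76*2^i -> [-76, -152, -304, -608, -1216]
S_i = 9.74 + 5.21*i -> [9.74, 14.95, 20.16, 25.37, 30.58]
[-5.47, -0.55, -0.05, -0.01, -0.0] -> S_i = -5.47*0.10^i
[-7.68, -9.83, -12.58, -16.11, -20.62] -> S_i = -7.68*1.28^i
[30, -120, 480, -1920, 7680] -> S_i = 30*-4^i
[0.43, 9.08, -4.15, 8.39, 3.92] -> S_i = Random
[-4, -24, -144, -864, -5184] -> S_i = -4*6^i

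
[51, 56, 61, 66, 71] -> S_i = 51 + 5*i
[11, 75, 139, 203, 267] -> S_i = 11 + 64*i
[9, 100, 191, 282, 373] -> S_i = 9 + 91*i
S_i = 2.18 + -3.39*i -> [2.18, -1.21, -4.6, -7.99, -11.38]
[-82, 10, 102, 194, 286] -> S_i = -82 + 92*i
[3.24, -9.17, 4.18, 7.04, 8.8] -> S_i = Random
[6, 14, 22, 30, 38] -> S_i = 6 + 8*i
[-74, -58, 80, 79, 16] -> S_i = Random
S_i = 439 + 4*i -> [439, 443, 447, 451, 455]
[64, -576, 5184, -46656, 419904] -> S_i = 64*-9^i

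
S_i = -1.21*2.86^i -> [-1.21, -3.46, -9.9, -28.31, -80.96]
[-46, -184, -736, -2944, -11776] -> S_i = -46*4^i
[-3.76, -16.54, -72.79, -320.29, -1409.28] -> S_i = -3.76*4.40^i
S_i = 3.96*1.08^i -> [3.96, 4.28, 4.62, 4.99, 5.39]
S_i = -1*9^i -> [-1, -9, -81, -729, -6561]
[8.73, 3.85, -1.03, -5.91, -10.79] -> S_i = 8.73 + -4.88*i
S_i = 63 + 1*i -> [63, 64, 65, 66, 67]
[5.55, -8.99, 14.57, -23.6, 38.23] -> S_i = 5.55*(-1.62)^i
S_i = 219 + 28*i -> [219, 247, 275, 303, 331]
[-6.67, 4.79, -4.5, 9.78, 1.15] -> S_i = Random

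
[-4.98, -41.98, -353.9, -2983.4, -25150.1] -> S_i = -4.98*8.43^i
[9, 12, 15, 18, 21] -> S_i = 9 + 3*i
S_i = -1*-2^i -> [-1, 2, -4, 8, -16]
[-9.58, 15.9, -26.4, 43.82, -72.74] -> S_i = -9.58*(-1.66)^i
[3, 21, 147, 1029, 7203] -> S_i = 3*7^i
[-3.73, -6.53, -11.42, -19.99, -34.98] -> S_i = -3.73*1.75^i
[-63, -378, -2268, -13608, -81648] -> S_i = -63*6^i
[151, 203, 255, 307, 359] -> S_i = 151 + 52*i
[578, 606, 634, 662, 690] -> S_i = 578 + 28*i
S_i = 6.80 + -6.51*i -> [6.8, 0.29, -6.22, -12.73, -19.24]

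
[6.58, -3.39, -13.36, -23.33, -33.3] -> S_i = 6.58 + -9.97*i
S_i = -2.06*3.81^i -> [-2.06, -7.85, -29.9, -113.93, -434.08]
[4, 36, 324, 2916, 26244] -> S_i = 4*9^i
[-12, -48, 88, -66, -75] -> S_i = Random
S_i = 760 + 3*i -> [760, 763, 766, 769, 772]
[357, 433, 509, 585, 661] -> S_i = 357 + 76*i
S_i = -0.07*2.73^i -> [-0.07, -0.19, -0.52, -1.42, -3.89]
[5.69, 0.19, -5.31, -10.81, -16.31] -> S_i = 5.69 + -5.50*i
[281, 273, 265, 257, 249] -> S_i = 281 + -8*i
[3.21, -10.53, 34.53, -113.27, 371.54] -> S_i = 3.21*(-3.28)^i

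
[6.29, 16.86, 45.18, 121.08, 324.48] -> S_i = 6.29*2.68^i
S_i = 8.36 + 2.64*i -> [8.36, 11.0, 13.64, 16.28, 18.92]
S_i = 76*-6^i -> [76, -456, 2736, -16416, 98496]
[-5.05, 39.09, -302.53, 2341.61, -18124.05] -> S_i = -5.05*(-7.74)^i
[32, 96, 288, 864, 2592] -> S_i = 32*3^i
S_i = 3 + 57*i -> [3, 60, 117, 174, 231]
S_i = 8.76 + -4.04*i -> [8.76, 4.72, 0.68, -3.36, -7.4]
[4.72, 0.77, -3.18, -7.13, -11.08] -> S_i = 4.72 + -3.95*i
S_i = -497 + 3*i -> [-497, -494, -491, -488, -485]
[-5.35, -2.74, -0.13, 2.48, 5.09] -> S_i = -5.35 + 2.61*i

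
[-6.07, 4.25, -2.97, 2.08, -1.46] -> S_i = -6.07*(-0.70)^i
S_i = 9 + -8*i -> [9, 1, -7, -15, -23]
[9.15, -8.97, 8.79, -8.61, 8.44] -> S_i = 9.15*(-0.98)^i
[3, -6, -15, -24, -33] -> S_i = 3 + -9*i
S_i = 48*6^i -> [48, 288, 1728, 10368, 62208]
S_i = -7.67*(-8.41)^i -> [-7.67, 64.5, -542.48, 4562.29, -38368.9]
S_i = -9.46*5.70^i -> [-9.46, -53.92, -307.36, -1751.93, -9985.98]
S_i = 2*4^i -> [2, 8, 32, 128, 512]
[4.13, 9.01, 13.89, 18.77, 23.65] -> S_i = 4.13 + 4.88*i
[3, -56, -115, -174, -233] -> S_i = 3 + -59*i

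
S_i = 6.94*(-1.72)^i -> [6.94, -11.94, 20.53, -35.31, 60.74]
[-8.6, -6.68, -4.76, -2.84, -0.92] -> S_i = -8.60 + 1.92*i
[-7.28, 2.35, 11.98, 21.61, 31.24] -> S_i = -7.28 + 9.63*i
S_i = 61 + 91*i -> [61, 152, 243, 334, 425]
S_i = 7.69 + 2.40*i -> [7.69, 10.09, 12.49, 14.89, 17.29]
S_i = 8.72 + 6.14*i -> [8.72, 14.86, 21.0, 27.14, 33.28]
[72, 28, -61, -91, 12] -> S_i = Random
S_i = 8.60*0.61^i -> [8.6, 5.25, 3.2, 1.95, 1.19]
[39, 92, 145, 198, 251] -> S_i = 39 + 53*i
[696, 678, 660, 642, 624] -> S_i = 696 + -18*i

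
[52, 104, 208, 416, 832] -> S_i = 52*2^i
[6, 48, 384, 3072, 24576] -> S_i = 6*8^i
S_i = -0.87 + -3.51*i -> [-0.87, -4.38, -7.89, -11.4, -14.91]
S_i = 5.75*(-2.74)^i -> [5.75, -15.76, 43.17, -118.28, 324.09]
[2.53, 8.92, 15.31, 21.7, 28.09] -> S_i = 2.53 + 6.39*i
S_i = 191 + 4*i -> [191, 195, 199, 203, 207]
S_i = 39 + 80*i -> [39, 119, 199, 279, 359]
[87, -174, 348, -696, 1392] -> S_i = 87*-2^i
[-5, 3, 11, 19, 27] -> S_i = -5 + 8*i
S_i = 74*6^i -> [74, 444, 2664, 15984, 95904]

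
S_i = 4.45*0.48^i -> [4.45, 2.14, 1.03, 0.49, 0.24]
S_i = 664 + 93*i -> [664, 757, 850, 943, 1036]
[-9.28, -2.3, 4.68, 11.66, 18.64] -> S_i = -9.28 + 6.98*i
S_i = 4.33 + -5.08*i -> [4.33, -0.75, -5.83, -10.91, -15.99]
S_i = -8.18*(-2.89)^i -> [-8.18, 23.64, -68.32, 197.45, -570.62]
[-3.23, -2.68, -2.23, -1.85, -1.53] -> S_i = -3.23*0.83^i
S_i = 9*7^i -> [9, 63, 441, 3087, 21609]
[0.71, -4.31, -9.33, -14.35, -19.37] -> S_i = 0.71 + -5.02*i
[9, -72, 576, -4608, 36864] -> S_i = 9*-8^i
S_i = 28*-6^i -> [28, -168, 1008, -6048, 36288]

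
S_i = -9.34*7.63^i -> [-9.34, -71.26, -543.75, -4148.78, -31655.2]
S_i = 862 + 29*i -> [862, 891, 920, 949, 978]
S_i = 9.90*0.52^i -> [9.9, 5.15, 2.68, 1.39, 0.72]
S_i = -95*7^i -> [-95, -665, -4655, -32585, -228095]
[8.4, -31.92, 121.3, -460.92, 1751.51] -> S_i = 8.40*(-3.80)^i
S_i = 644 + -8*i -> [644, 636, 628, 620, 612]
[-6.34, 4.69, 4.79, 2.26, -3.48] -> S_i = Random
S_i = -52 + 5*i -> [-52, -47, -42, -37, -32]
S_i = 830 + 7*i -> [830, 837, 844, 851, 858]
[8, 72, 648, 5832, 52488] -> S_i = 8*9^i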